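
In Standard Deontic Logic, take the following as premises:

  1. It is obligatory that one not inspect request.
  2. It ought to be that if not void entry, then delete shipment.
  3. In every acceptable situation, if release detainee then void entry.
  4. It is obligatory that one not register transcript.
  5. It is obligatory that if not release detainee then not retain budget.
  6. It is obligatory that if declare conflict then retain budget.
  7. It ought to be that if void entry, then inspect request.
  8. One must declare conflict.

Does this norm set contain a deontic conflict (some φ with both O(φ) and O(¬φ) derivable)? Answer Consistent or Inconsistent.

Premise 8 gives O(declare_conflict).
Premise 6 is O(declare_conflict → retain_budget); since O(declare_conflict), deontic closure gives O(retain_budget).
The contrapositive of premise 5 (O(¬release_detainee → ¬retain_budget)) is O(retain_budget → release_detainee), and O(retain_budget) is already established, so O(release_detainee).
From O(release_detainee) and premise 3, O(release_detainee → void_entry), we obtain O(void_entry).
From O(void_entry) and premise 7, O(void_entry → inspect_request), we obtain O(inspect_request).
Yet premise 1 states O(¬inspect_request).
We now have both O(inspect_request) and O(¬inspect_request) — inspect_request is simultaneously obligatory and forbidden, violating the D-axiom.

Inconsistent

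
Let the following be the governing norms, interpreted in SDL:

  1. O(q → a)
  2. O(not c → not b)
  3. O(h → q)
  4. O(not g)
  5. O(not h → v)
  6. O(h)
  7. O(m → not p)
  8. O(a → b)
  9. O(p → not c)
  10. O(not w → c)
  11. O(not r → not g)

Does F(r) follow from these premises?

No

Premise 11 is O(not r → not g); even if O(not g) held, inferring O(not r) would be affirming the consequent — invalid.
No other premise forces O(not r). An ideal world satisfying every premise can still have r true, so F(r) is not derivable.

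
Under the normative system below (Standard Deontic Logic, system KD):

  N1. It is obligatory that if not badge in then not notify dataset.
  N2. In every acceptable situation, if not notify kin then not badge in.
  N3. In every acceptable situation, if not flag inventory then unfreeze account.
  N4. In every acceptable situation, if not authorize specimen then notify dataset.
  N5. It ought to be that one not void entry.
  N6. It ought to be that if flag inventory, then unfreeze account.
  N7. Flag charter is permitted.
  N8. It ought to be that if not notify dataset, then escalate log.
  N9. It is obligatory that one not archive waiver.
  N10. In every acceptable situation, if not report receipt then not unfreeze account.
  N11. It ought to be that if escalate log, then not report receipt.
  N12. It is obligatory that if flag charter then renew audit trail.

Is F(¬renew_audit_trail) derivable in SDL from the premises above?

Premise 12 is O(flag_charter → renew_audit_trail), but O(flag_charter) is not derivable from the premises (the permission P(flag_charter) asserts only ¬O(¬flag_charter), not O(flag_charter)), so it does not yield O(renew_audit_trail).
No other premise forces O(renew_audit_trail). An ideal world satisfying every premise can still have ¬renew_audit_trail true, so F(¬renew_audit_trail) is not derivable.

No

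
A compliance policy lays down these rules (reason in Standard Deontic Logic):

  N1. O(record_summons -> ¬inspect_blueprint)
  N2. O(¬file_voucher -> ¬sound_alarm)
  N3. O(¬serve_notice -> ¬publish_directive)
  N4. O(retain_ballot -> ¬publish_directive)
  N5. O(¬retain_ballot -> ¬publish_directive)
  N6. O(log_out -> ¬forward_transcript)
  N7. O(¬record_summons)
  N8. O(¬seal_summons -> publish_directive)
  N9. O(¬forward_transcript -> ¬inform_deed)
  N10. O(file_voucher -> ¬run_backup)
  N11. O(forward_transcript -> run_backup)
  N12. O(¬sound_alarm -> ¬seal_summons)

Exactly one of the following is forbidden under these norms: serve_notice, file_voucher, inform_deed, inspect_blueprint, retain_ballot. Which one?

Premises 4 and 5 cover both cases: O(retain_ballot -> ¬publish_directive) and O(¬retain_ballot -> ¬publish_directive). Since retain_ballot ∨ ¬retain_ballot is a tautology, O(¬publish_directive) follows.
The contrapositive of premise 8 (O(¬seal_summons -> publish_directive)) is O(¬publish_directive -> seal_summons), and O(¬publish_directive) is already established, so O(seal_summons).
Premise 12 is O(¬sound_alarm -> ¬seal_summons); contrapositively O(seal_summons -> sound_alarm). Since O(seal_summons) holds, K gives O(sound_alarm).
Premise 2 is O(¬file_voucher -> ¬sound_alarm); contrapositively O(sound_alarm -> file_voucher). Since O(sound_alarm) holds, K gives O(file_voucher).
With premise 10, O(file_voucher -> ¬run_backup), the K-axiom yields O(¬run_backup).
Premise 11 is O(forward_transcript -> run_backup); contrapositively O(¬run_backup -> ¬forward_transcript). Since O(¬run_backup) holds, K gives O(¬forward_transcript).
From O(¬forward_transcript) and premise 9, O(¬forward_transcript -> ¬inform_deed), we obtain O(¬inform_deed).
So O(¬inform_deed) holds, i.e. inform_deed is forbidden. None of the other listed options is forbidden under the premises.

inform_deed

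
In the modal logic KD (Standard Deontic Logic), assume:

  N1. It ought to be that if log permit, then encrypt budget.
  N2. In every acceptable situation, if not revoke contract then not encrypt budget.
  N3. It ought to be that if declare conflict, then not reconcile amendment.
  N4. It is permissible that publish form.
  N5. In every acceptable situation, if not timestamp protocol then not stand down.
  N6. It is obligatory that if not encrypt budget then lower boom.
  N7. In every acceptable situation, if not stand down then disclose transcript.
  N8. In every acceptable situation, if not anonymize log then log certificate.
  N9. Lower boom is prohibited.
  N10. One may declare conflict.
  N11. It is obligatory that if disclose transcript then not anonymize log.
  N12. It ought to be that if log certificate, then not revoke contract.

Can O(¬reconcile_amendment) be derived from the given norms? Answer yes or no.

Premise 3 is O(declare_conflict → ¬reconcile_amendment), but O(declare_conflict) is not derivable from the premises (the permission P(declare_conflict) asserts only ¬O(¬declare_conflict), not O(declare_conflict)), so it does not yield O(¬reconcile_amendment).
No other premise forces O(¬reconcile_amendment). An ideal world satisfying every premise can still have ¬reconcile_amendment false, so O(¬reconcile_amendment) is not derivable.

No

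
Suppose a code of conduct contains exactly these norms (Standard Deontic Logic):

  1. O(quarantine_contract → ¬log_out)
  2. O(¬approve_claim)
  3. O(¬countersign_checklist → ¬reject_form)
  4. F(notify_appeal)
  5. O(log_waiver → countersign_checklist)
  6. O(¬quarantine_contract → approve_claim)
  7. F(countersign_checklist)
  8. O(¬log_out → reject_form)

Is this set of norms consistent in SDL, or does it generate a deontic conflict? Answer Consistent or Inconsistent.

Inconsistent

Premise 2 gives O(¬approve_claim).
The contrapositive of premise 6 (O(¬quarantine_contract → approve_claim)) is O(¬approve_claim → quarantine_contract), and O(¬approve_claim) is already established, so O(quarantine_contract).
Premise 1 is O(quarantine_contract → ¬log_out); since O(quarantine_contract), deontic closure gives O(¬log_out).
From O(¬log_out) and premise 8, O(¬log_out → reject_form), we obtain O(reject_form).
Premise 3 is O(¬countersign_checklist → ¬reject_form); contrapositively O(reject_form → countersign_checklist). Since O(reject_form) holds, K gives O(countersign_checklist).
But premise 7, F(countersign_checklist), means O(¬countersign_checklist).
We now have both O(countersign_checklist) and O(¬countersign_checklist) — countersign_checklist is simultaneously obligatory and forbidden, violating the D-axiom.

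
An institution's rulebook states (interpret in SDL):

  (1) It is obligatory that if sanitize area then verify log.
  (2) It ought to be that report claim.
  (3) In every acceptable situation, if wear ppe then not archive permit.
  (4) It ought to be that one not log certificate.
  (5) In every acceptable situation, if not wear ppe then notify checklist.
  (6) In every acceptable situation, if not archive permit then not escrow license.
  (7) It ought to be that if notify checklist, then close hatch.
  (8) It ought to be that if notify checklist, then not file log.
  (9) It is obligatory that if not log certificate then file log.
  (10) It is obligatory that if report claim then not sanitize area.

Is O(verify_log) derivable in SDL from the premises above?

No

Premise 1 is O(sanitize_area → verify_log), but O(sanitize_area) is not derivable from the premises, so it does not yield O(verify_log).
No other premise forces O(verify_log). An ideal world satisfying every premise can still have verify_log false, so O(verify_log) is not derivable.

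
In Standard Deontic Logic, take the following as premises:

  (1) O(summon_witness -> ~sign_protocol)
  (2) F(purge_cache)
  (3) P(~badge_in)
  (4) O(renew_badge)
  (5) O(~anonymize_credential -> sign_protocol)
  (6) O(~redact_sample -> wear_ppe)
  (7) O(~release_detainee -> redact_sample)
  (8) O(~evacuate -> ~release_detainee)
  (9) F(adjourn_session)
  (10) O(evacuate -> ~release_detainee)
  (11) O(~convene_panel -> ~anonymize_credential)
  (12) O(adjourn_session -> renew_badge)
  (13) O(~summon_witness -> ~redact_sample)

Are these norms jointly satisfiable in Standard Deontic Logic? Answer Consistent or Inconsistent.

Premise 12 is O(adjourn_session -> renew_badge); even if O(renew_badge) held, inferring O(adjourn_session) would be affirming the consequent — invalid.
So O(adjourn_session) is not derivable, and the apparent clash with O(~adjourn_session) does not arise.
A world satisfying every obligation exists (e.g. adjourn_session=false, anonymize_credential=true, badge_in=false, convene_panel=true, evacuate=false, purge_cache=false, redact_sample=true, release_detainee=false, renew_badge=true, sign_protocol=false, summon_witness=true, wear_ppe=false); no atom is both obligatory and forbidden, so the set is consistent.

Consistent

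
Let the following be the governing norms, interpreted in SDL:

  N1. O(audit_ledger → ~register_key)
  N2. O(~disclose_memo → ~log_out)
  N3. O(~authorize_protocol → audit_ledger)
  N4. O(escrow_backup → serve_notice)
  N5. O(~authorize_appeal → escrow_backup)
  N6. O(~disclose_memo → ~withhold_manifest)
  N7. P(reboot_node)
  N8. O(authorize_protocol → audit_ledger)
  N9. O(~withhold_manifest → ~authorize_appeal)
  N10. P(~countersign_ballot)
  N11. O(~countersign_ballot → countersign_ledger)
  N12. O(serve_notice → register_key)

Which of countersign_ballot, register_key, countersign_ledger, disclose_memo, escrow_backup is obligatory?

Premises 8 and 3 are O(authorize_protocol → audit_ledger) and O(~authorize_protocol → audit_ledger); every ideal world satisfies authorize_protocol or ~authorize_protocol, so in either case audit_ledger holds — hence O(audit_ledger).
Applying K to premise 1 (O(audit_ledger → ~register_key)) and O(audit_ledger) yields O(~register_key).
Premise 12 is O(serve_notice → register_key); contrapositively O(~register_key → ~serve_notice). Since O(~register_key) holds, K gives O(~serve_notice).
Premise 4, O(escrow_backup → serve_notice), contraposes to O(~serve_notice → ~escrow_backup); with O(~serve_notice) we get O(~escrow_backup).
Premise 5 is O(~authorize_appeal → escrow_backup); contrapositively O(~escrow_backup → authorize_appeal). Since O(~escrow_backup) holds, K gives O(authorize_appeal).
The contrapositive of premise 9 (O(~withhold_manifest → ~authorize_appeal)) is O(authorize_appeal → withhold_manifest), and O(authorize_appeal) is already established, so O(withhold_manifest).
Premise 6 is O(~disclose_memo → ~withhold_manifest); contrapositively O(withhold_manifest → disclose_memo). Since O(withhold_manifest) holds, K gives O(disclose_memo).
So O(disclose_memo) holds — disclose_memo is obligatory. None of the other listed options is made obligatory by any chain of premises.

disclose_memo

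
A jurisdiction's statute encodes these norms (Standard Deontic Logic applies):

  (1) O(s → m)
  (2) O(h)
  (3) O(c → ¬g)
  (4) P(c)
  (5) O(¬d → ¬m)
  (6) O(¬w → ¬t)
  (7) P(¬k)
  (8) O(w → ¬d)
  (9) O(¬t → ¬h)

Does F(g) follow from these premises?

Premise 3 is O(c → ¬g), but O(c) is not derivable from the premises (the permission P(c) asserts only ¬O(¬c), not O(c)), so it does not yield O(¬g).
No other premise forces O(¬g). An ideal world satisfying every premise can still have g true, so F(g) is not derivable.

No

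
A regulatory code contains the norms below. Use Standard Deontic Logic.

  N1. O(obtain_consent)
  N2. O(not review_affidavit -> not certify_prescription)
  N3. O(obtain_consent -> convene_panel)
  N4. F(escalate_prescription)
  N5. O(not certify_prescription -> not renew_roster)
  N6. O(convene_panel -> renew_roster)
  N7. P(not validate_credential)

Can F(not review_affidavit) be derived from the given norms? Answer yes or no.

From premise 1 we have O(obtain_consent).
Premise 3 is O(obtain_consent -> convene_panel); since O(obtain_consent), deontic closure gives O(convene_panel).
Applying K to premise 6 (O(convene_panel -> renew_roster)) and O(convene_panel) yields O(renew_roster).
Premise 5, O(not certify_prescription -> not renew_roster), contraposes to O(renew_roster -> certify_prescription); with O(renew_roster) we get O(certify_prescription).
Premise 2, O(not review_affidavit -> not certify_prescription), contraposes to O(certify_prescription -> review_affidavit); with O(certify_prescription) we get O(review_affidavit).
Premises 4, 7 do not contribute to this derivation.
So O(review_affidavit) holds, i.e. F(not review_affidavit). The claim follows.

Yes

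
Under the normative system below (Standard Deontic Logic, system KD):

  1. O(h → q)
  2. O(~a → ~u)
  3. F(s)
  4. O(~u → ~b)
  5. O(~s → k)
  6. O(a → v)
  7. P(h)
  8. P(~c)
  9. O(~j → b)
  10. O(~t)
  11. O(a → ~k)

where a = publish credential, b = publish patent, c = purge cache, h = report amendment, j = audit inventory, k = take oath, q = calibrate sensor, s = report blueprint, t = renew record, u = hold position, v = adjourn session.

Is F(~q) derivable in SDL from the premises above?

No

Premise 1 is O(h → q), but O(h) is not derivable from the premises (the permission P(h) asserts only ~O(~h), not O(h)), so it does not yield O(q).
No other premise forces O(q). An ideal world satisfying every premise can still have ~q true, so F(~q) is not derivable.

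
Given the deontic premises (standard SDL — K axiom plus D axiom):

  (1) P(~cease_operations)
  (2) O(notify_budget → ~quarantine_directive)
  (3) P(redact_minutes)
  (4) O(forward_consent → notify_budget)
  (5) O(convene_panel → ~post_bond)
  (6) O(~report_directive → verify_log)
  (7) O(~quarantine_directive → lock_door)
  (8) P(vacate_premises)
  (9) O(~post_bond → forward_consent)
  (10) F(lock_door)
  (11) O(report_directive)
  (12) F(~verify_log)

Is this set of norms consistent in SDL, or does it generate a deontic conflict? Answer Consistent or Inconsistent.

Premise 6 is O(~report_directive → verify_log); even if O(verify_log) held, inferring O(~report_directive) would be affirming the consequent — invalid.
So O(~report_directive) is not derivable, and the apparent clash with O(report_directive) does not arise.
A world satisfying every obligation exists (e.g. cease_operations=false, convene_panel=false, forward_consent=false, lock_door=false, notify_budget=false, post_bond=true, quarantine_directive=true, redact_minutes=false, report_directive=true, vacate_premises=false, verify_log=true); no atom is both obligatory and forbidden, so the set is consistent.

Consistent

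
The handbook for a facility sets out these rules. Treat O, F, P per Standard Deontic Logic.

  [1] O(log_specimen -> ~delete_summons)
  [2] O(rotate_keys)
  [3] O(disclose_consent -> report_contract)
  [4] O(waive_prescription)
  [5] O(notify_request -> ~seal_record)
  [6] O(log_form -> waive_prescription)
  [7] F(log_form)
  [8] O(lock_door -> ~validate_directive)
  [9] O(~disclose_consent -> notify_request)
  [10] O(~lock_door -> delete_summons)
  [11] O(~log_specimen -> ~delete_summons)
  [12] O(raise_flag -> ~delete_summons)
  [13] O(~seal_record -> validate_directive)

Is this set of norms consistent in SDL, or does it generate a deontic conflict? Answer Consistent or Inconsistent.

Consistent

Premise 6 is O(log_form -> waive_prescription); even if O(waive_prescription) held, inferring O(log_form) would be affirming the consequent — invalid.
So O(log_form) is not derivable, and the apparent clash with O(~log_form) does not arise.
A world satisfying every obligation exists (e.g. delete_summons=false, disclose_consent=true, lock_door=true, log_form=false, log_specimen=false, notify_request=false, raise_flag=false, report_contract=true, rotate_keys=true, seal_record=true, validate_directive=false, waive_prescription=true); no atom is both obligatory and forbidden, so the set is consistent.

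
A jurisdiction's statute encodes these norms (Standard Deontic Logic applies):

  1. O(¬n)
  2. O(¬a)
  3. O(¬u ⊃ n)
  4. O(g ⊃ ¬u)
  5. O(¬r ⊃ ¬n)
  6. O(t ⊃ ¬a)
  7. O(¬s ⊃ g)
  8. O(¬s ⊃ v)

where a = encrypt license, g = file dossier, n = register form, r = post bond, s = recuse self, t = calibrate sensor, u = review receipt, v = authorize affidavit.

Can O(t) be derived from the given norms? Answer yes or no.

No

Premise 6 is O(t ⊃ ¬a); even if O(¬a) held, inferring O(t) would be affirming the consequent — invalid.
No other premise forces O(t). An ideal world satisfying every premise can still have t false, so O(t) is not derivable.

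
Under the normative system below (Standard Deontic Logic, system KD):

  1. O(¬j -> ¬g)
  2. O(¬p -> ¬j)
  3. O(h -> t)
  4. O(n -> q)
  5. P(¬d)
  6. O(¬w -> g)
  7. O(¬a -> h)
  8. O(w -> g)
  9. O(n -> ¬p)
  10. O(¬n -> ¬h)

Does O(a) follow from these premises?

Yes

Premises 8 and 6 cover both cases: O(w -> g) and O(¬w -> g). Since w ∨ ¬w is a tautology, O(g) follows.
The contrapositive of premise 1 (O(¬j -> ¬g)) is O(g -> j), and O(g) is already established, so O(j).
The contrapositive of premise 2 (O(¬p -> ¬j)) is O(j -> p), and O(j) is already established, so O(p).
The contrapositive of premise 9 (O(n -> ¬p)) is O(p -> ¬n), and O(p) is already established, so O(¬n).
With premise 10, O(¬n -> ¬h), the K-axiom yields O(¬h).
Premise 7, O(¬a -> h), contraposes to O(¬h -> a); with O(¬h) we get O(a).
Premises 3, 4, 5 do not contribute to this derivation.
So O(a) follows.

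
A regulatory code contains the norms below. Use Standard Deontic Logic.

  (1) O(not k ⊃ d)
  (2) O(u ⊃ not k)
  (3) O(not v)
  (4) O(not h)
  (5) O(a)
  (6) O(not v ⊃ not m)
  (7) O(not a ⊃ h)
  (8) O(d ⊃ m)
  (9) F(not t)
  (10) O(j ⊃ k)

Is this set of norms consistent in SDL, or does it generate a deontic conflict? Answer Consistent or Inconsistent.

Consistent

Premise 7 is O(not a ⊃ h), but O(not a) is not derivable from the premises, so it does not yield O(h).
So O(h) is not derivable, and the apparent clash with O(not h) does not arise.
A world satisfying every obligation exists (e.g. a=true, d=false, h=false, j=false, k=true, m=false, t=true, u=false, v=false); no atom is both obligatory and forbidden, so the set is consistent.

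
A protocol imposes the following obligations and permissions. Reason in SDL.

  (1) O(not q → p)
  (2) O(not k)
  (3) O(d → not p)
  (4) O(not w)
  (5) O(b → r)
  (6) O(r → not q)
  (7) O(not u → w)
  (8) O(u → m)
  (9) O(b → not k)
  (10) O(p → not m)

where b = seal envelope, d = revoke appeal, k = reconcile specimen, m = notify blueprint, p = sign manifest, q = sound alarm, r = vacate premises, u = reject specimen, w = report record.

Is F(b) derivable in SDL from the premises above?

Yes

From premise 4 we have O(not w).
Premise 7 is O(not u → w); contrapositively O(not w → u). Since O(not w) holds, K gives O(u).
From O(u) and premise 8, O(u → m), we obtain O(m).
Premise 10, O(p → not m), contraposes to O(m → not p); with O(m) we get O(not p).
Premise 1 is O(not q → p); contrapositively O(not p → q). Since O(not p) holds, K gives O(q).
Premise 6 is O(r → not q); contrapositively O(q → not r). Since O(q) holds, K gives O(not r).
Premise 5, O(b → r), contraposes to O(not r → not b); with O(not r) we get O(not b).
Premises 2, 3, 9 do not contribute to this derivation.
So O(not b) holds, i.e. F(b). The claim follows.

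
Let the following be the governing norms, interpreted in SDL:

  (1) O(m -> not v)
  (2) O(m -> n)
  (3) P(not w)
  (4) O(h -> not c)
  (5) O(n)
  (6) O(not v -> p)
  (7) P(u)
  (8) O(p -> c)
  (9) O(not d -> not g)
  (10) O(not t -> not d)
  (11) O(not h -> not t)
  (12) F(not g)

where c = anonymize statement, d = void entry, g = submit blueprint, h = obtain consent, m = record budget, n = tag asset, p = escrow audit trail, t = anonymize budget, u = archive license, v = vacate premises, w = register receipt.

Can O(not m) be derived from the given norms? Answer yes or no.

Yes

F(not g) at premise 12 means O(g).
Premise 9, O(not d -> not g), contraposes to O(g -> d); with O(g) we get O(d).
Premise 10, O(not t -> not d), contraposes to O(d -> t); with O(d) we get O(t).
Premise 11 is O(not h -> not t); contrapositively O(t -> h). Since O(t) holds, K gives O(h).
With premise 4, O(h -> not c), the K-axiom yields O(not c).
Premise 8, O(p -> c), contraposes to O(not c -> not p); with O(not c) we get O(not p).
Premise 6 is O(not v -> p); contrapositively O(not p -> v). Since O(not p) holds, K gives O(v).
Premise 1 is O(m -> not v); contrapositively O(v -> not m). Since O(v) holds, K gives O(not m).
Premises 2, 3, 5, 7 do not contribute to this derivation.
So O(not m) follows.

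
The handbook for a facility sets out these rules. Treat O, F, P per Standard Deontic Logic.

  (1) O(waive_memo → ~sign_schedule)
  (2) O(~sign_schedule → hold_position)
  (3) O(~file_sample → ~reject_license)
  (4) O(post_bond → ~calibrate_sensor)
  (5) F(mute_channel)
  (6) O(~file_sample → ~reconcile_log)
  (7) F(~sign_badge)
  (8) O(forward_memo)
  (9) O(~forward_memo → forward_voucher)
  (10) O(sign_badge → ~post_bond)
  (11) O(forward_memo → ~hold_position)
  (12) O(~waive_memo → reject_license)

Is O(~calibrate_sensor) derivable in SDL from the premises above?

Premise 4 is O(post_bond → ~calibrate_sensor), but O(post_bond) is not derivable from the premises, so it does not yield O(~calibrate_sensor).
No other premise forces O(~calibrate_sensor). An ideal world satisfying every premise can still have ~calibrate_sensor false, so O(~calibrate_sensor) is not derivable.

No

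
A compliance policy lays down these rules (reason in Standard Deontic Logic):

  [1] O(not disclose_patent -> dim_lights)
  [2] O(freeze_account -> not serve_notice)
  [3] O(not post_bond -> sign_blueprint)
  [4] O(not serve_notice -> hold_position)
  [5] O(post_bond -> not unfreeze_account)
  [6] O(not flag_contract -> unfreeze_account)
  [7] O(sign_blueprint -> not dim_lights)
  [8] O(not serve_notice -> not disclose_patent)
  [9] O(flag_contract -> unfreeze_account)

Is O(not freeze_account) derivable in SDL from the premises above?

Premises 6 and 9 cover both cases: O(not flag_contract -> unfreeze_account) and O(flag_contract -> unfreeze_account). Since not flag_contract ∨ flag_contract is a tautology, O(unfreeze_account) follows.
Premise 5, O(post_bond -> not unfreeze_account), contraposes to O(unfreeze_account -> not post_bond); with O(unfreeze_account) we get O(not post_bond).
Premise 3 is O(not post_bond -> sign_blueprint); since O(not post_bond), deontic closure gives O(sign_blueprint).
From O(sign_blueprint) and premise 7, O(sign_blueprint -> not dim_lights), we obtain O(not dim_lights).
Premise 1, O(not disclose_patent -> dim_lights), contraposes to O(not dim_lights -> disclose_patent); with O(not dim_lights) we get O(disclose_patent).
Premise 8, O(not serve_notice -> not disclose_patent), contraposes to O(disclose_patent -> serve_notice); with O(disclose_patent) we get O(serve_notice).
Premise 2, O(freeze_account -> not serve_notice), contraposes to O(serve_notice -> not freeze_account); with O(serve_notice) we get O(not freeze_account).
Premise 4 does not contribute to this derivation.
So O(not freeze_account) follows.

Yes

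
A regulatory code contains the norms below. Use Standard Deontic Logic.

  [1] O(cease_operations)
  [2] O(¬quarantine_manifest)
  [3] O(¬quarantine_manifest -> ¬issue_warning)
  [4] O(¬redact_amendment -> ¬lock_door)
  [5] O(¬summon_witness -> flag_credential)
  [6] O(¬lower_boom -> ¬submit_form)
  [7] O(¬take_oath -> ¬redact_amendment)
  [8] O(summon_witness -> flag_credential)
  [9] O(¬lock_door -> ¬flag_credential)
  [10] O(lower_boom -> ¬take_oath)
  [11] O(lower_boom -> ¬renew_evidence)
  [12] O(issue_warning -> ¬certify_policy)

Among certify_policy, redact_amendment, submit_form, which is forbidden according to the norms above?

submit_form

Premises 8 and 5 are O(summon_witness -> flag_credential) and O(¬summon_witness -> flag_credential); every ideal world satisfies summon_witness or ¬summon_witness, so in either case flag_credential holds — hence O(flag_credential).
Premise 9, O(¬lock_door -> ¬flag_credential), contraposes to O(flag_credential -> lock_door); with O(flag_credential) we get O(lock_door).
Premise 4, O(¬redact_amendment -> ¬lock_door), contraposes to O(lock_door -> redact_amendment); with O(lock_door) we get O(redact_amendment).
The contrapositive of premise 7 (O(¬take_oath -> ¬redact_amendment)) is O(redact_amendment -> take_oath), and O(redact_amendment) is already established, so O(take_oath).
The contrapositive of premise 10 (O(lower_boom -> ¬take_oath)) is O(take_oath -> ¬lower_boom), and O(take_oath) is already established, so O(¬lower_boom).
From O(¬lower_boom) and premise 6, O(¬lower_boom -> ¬submit_form), we obtain O(¬submit_form).
So O(¬submit_form) holds, i.e. submit_form is forbidden. None of the other listed options is forbidden under the premises.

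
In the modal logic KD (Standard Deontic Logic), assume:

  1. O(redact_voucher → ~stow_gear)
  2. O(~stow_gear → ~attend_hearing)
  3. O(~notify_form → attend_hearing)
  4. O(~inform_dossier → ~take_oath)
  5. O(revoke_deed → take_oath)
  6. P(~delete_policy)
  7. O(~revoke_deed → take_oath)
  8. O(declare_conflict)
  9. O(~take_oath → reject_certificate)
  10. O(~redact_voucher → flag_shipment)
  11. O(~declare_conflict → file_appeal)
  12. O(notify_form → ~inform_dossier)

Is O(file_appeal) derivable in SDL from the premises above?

No

Premise 11 is O(~declare_conflict → file_appeal), but O(~declare_conflict) is not derivable from the premises, so it does not yield O(file_appeal).
No other premise forces O(file_appeal). An ideal world satisfying every premise can still have file_appeal false, so O(file_appeal) is not derivable.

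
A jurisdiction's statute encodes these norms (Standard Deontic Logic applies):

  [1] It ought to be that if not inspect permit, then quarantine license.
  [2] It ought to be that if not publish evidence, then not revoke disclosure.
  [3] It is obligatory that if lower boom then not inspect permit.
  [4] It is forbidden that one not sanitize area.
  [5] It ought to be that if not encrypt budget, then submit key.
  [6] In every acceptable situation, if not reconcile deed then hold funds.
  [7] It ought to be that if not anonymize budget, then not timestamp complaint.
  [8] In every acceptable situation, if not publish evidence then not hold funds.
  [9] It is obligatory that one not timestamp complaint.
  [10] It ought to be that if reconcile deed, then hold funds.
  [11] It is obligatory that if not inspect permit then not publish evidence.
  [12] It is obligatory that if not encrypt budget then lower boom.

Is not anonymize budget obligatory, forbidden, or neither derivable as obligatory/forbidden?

Premise 7 is O(¬anonymize_budget → ¬timestamp_complaint); even if O(¬timestamp_complaint) held, inferring O(¬anonymize_budget) would be affirming the consequent — invalid.
No premise or chain of K-axiom applications forces O(¬anonymize_budget), and none forces O(anonymize_budget). So ¬anonymize_budget is neither obligatory nor forbidden under these norms.

Neither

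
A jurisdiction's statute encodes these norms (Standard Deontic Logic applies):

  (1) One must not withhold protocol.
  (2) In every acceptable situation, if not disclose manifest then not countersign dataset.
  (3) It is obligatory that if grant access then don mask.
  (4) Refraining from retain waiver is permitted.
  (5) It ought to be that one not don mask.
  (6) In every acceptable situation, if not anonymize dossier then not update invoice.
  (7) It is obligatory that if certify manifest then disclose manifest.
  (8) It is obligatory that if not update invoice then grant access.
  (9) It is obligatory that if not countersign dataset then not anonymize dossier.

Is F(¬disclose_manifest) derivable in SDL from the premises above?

Premise 5 gives O(¬don_mask).
Premise 3 is O(grant_access → don_mask); contrapositively O(¬don_mask → ¬grant_access). Since O(¬don_mask) holds, K gives O(¬grant_access).
Premise 8 is O(¬update_invoice → grant_access); contrapositively O(¬grant_access → update_invoice). Since O(¬grant_access) holds, K gives O(update_invoice).
Premise 6, O(¬anonymize_dossier → ¬update_invoice), contraposes to O(update_invoice → anonymize_dossier); with O(update_invoice) we get O(anonymize_dossier).
The contrapositive of premise 9 (O(¬countersign_dataset → ¬anonymize_dossier)) is O(anonymize_dossier → countersign_dataset), and O(anonymize_dossier) is already established, so O(countersign_dataset).
Premise 2, O(¬disclose_manifest → ¬countersign_dataset), contraposes to O(countersign_dataset → disclose_manifest); with O(countersign_dataset) we get O(disclose_manifest).
Premises 1, 4, 7 do not contribute to this derivation.
So O(disclose_manifest) holds, i.e. F(¬disclose_manifest). The claim follows.

Yes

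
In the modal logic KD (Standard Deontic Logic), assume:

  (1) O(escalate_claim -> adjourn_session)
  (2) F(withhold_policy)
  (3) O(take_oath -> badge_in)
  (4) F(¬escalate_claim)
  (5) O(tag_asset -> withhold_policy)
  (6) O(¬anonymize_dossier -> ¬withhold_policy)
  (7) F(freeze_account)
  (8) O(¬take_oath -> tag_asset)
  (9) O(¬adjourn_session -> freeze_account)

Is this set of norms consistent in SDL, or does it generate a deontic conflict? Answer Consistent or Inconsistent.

Consistent

Premise 9 is O(¬adjourn_session -> freeze_account), but O(¬adjourn_session) is not derivable from the premises, so it does not yield O(freeze_account).
So O(freeze_account) is not derivable, and the apparent clash with O(¬freeze_account) does not arise.
A world satisfying every obligation exists (e.g. adjourn_session=true, anonymize_dossier=false, badge_in=true, escalate_claim=true, freeze_account=false, tag_asset=false, take_oath=true, withhold_policy=false); no atom is both obligatory and forbidden, so the set is consistent.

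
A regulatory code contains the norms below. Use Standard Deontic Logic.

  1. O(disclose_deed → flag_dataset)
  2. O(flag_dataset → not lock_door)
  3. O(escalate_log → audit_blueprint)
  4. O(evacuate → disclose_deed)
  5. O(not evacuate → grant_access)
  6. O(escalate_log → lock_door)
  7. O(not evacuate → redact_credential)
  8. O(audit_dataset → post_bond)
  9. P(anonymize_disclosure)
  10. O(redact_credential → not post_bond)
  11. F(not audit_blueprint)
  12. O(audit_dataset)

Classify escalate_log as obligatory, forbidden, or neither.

Premise 12 states O(audit_dataset) outright.
Premise 8 is O(audit_dataset → post_bond); since O(audit_dataset), deontic closure gives O(post_bond).
Premise 10 is O(redact_credential → not post_bond); contrapositively O(post_bond → not redact_credential). Since O(post_bond) holds, K gives O(not redact_credential).
Premise 7 is O(not evacuate → redact_credential); contrapositively O(not redact_credential → evacuate). Since O(not redact_credential) holds, K gives O(evacuate).
Applying K to premise 4 (O(evacuate → disclose_deed)) and O(evacuate) yields O(disclose_deed).
From O(disclose_deed) and premise 1, O(disclose_deed → flag_dataset), we obtain O(flag_dataset).
Applying K to premise 2 (O(flag_dataset → not lock_door)) and O(flag_dataset) yields O(not lock_door).
The contrapositive of premise 6 (O(escalate_log → lock_door)) is O(not lock_door → not escalate_log), and O(not lock_door) is already established, so O(not escalate_log).
Premises 3, 5, 9, 11 do not contribute to this derivation.
Thus O(not escalate_log), which is F(escalate_log): escalate_log is forbidden.

Forbidden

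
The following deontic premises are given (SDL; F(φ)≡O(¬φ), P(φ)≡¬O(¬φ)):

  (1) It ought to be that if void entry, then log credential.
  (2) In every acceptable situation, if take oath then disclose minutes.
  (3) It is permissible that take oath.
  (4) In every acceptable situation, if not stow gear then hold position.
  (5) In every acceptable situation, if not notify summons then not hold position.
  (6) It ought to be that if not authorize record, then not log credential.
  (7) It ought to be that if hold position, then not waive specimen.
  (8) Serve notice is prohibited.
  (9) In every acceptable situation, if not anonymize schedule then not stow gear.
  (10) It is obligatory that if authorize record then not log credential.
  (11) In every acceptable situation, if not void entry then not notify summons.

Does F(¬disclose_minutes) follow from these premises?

No

Premise 2 is O(take_oath → disclose_minutes), but O(take_oath) is not derivable from the premises (the permission P(take_oath) asserts only ¬O(¬take_oath), not O(take_oath)), so it does not yield O(disclose_minutes).
No other premise forces O(disclose_minutes). An ideal world satisfying every premise can still have ¬disclose_minutes true, so F(¬disclose_minutes) is not derivable.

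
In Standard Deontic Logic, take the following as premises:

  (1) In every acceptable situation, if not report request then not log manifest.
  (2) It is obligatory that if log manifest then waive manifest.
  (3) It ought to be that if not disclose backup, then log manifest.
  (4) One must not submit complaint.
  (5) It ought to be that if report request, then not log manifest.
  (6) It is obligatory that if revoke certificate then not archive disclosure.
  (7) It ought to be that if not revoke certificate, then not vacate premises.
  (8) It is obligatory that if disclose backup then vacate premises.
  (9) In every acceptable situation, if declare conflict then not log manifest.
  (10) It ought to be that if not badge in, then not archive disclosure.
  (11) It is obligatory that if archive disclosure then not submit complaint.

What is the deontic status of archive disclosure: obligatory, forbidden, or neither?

By case analysis on ¬report_request: premise 1 gives O(¬report_request → ¬log_manifest) and premise 5 gives O(report_request → ¬log_manifest), so O(¬log_manifest) either way.
Premise 3, O(¬disclose_backup → log_manifest), contraposes to O(¬log_manifest → disclose_backup); with O(¬log_manifest) we get O(disclose_backup).
Applying K to premise 8 (O(disclose_backup → vacate_premises)) and O(disclose_backup) yields O(vacate_premises).
Premise 7 is O(¬revoke_certificate → ¬vacate_premises); contrapositively O(vacate_premises → revoke_certificate). Since O(vacate_premises) holds, K gives O(revoke_certificate).
Premise 6 is O(revoke_certificate → ¬archive_disclosure); since O(revoke_certificate), deontic closure gives O(¬archive_disclosure).
Premises 2, 4, 9, 10, 11 do not contribute to this derivation.
Thus O(¬archive_disclosure), which is F(archive_disclosure): archive_disclosure is forbidden.

Forbidden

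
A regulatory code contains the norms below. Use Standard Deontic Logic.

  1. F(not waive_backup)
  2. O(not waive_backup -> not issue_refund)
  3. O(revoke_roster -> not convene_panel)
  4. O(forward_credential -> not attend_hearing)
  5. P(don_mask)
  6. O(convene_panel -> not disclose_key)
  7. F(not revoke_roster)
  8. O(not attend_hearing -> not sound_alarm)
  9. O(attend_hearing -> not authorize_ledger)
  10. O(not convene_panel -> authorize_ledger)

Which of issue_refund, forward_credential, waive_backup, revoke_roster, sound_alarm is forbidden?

F(not revoke_roster) at premise 7 means O(revoke_roster).
Applying K to premise 3 (O(revoke_roster -> not convene_panel)) and O(revoke_roster) yields O(not convene_panel).
From O(not convene_panel) and premise 10, O(not convene_panel -> authorize_ledger), we obtain O(authorize_ledger).
The contrapositive of premise 9 (O(attend_hearing -> not authorize_ledger)) is O(authorize_ledger -> not attend_hearing), and O(authorize_ledger) is already established, so O(not attend_hearing).
Premise 8 is O(not attend_hearing -> not sound_alarm); since O(not attend_hearing), deontic closure gives O(not sound_alarm).
So O(not sound_alarm) holds, i.e. sound_alarm is forbidden. None of the other listed options is forbidden under the premises.

sound_alarm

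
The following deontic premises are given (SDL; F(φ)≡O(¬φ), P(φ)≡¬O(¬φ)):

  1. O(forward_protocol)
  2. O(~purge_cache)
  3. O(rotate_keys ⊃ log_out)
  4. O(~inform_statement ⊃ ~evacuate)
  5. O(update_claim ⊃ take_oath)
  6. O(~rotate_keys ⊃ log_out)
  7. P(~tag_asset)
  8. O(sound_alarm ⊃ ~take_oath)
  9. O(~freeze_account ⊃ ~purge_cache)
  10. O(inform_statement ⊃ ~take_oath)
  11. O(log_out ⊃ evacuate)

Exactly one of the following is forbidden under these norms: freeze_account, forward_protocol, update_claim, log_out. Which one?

update_claim

Premises 6 and 3 are O(~rotate_keys ⊃ log_out) and O(rotate_keys ⊃ log_out); every ideal world satisfies ~rotate_keys or rotate_keys, so in either case log_out holds — hence O(log_out).
With premise 11, O(log_out ⊃ evacuate), the K-axiom yields O(evacuate).
Premise 4, O(~inform_statement ⊃ ~evacuate), contraposes to O(evacuate ⊃ inform_statement); with O(evacuate) we get O(inform_statement).
With premise 10, O(inform_statement ⊃ ~take_oath), the K-axiom yields O(~take_oath).
Premise 5 is O(update_claim ⊃ take_oath); contrapositively O(~take_oath ⊃ ~update_claim). Since O(~take_oath) holds, K gives O(~update_claim).
So O(~update_claim) holds, i.e. update_claim is forbidden. None of the other listed options is forbidden under the premises.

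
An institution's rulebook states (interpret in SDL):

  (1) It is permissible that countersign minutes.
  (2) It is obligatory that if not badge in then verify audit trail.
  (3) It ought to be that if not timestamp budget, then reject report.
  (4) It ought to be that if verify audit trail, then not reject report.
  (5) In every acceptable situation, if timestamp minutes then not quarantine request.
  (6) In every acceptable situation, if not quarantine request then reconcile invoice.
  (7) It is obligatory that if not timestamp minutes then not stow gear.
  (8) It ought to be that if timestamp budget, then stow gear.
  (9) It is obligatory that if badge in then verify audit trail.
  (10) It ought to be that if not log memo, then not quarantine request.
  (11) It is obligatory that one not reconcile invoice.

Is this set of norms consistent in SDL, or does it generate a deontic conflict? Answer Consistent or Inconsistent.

Inconsistent

Premises 9 and 2 are O(badge_in → verify_audit_trail) and O(¬badge_in → verify_audit_trail); every ideal world satisfies badge_in or ¬badge_in, so in either case verify_audit_trail holds — hence O(verify_audit_trail).
With premise 4, O(verify_audit_trail → ¬reject_report), the K-axiom yields O(¬reject_report).
Premise 3 is O(¬timestamp_budget → reject_report); contrapositively O(¬reject_report → timestamp_budget). Since O(¬reject_report) holds, K gives O(timestamp_budget).
With premise 8, O(timestamp_budget → stow_gear), the K-axiom yields O(stow_gear).
The contrapositive of premise 7 (O(¬timestamp_minutes → ¬stow_gear)) is O(stow_gear → timestamp_minutes), and O(stow_gear) is already established, so O(timestamp_minutes).
Premise 5 is O(timestamp_minutes → ¬quarantine_request); since O(timestamp_minutes), deontic closure gives O(¬quarantine_request).
Applying K to premise 6 (O(¬quarantine_request → reconcile_invoice)) and O(¬quarantine_request) yields O(reconcile_invoice).
But premise 11 directly asserts O(¬reconcile_invoice).
We now have both O(reconcile_invoice) and O(¬reconcile_invoice) — reconcile_invoice is simultaneously obligatory and forbidden, violating the D-axiom.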